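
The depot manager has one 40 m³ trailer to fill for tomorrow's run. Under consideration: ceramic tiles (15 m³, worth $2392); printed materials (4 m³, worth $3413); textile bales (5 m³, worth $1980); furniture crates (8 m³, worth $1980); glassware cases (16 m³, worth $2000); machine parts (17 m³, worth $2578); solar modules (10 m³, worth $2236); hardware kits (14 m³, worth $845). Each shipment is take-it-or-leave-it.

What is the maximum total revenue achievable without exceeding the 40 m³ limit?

By revenue per m³: printed materials 853.25, textile bales 396.00, furniture crates 247.50, solar modules 223.60 lead.
The ratio heuristic lands on printed materials + textile bales + furniture crates + solar modules (9609) but leaves 13 m³ idle.
Replace furniture crates with machine parts: the trade gains 598 net, giving 10207 at 36 m³.
That's the maximum — no swap from here does better than 10207.

10207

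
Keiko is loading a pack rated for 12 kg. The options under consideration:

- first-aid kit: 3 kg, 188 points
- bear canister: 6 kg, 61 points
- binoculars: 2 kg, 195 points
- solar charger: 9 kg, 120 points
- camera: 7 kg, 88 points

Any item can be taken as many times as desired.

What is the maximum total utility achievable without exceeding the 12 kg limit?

1170

Best packing: 6×binoculars — 12 kg, 1170 total.
Every other selection either busts 12 kg or fails to beat 1170.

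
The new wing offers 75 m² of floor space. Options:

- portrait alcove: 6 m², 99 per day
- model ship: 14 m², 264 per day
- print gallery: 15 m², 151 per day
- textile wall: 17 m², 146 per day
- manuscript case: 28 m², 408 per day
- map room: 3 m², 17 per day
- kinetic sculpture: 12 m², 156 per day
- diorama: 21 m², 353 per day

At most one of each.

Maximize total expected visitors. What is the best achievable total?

A density-first pass picks portrait alcove + model ship + manuscript case + map room + diorama — 1141 at 72 m².
The 9 m² tied up in portrait alcove and map room is better spent on kinetic sculpture — total rises to 1181 (75 m²).
That's the maximum — no swap from here does better than 1181.

1181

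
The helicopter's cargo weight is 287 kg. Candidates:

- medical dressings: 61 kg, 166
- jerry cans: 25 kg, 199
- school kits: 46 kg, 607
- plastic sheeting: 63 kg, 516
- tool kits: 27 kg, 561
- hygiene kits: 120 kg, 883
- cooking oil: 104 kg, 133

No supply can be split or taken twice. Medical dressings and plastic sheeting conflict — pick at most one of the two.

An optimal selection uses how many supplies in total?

5

The maximum people served within 287 kg is 2766.
One optimal bundle: jerry cans + school kits + plastic sheeting + tool kits + hygiene kits (281 kg).
Any selection reaching 2766 contains exactly 5 supplies.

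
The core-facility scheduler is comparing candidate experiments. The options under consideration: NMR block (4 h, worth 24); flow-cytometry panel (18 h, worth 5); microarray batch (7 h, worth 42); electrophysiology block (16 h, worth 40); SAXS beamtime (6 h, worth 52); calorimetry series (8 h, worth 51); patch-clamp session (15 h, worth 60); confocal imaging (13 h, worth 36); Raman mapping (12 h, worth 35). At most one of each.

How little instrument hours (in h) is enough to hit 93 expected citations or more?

13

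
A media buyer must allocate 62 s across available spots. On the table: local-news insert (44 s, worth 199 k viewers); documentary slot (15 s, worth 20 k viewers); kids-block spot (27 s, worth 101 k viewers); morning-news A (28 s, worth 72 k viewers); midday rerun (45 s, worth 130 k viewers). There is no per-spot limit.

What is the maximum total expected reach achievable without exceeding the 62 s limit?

219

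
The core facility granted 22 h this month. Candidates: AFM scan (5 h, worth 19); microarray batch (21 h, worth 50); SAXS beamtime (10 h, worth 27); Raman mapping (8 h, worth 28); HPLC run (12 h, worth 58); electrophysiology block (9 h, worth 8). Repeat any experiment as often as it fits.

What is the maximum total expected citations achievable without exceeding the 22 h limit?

2×AFM scan + HPLC run uses 22 of the 22 h and totals 96.
Every other selection either busts 22 h or fails to beat 96.

96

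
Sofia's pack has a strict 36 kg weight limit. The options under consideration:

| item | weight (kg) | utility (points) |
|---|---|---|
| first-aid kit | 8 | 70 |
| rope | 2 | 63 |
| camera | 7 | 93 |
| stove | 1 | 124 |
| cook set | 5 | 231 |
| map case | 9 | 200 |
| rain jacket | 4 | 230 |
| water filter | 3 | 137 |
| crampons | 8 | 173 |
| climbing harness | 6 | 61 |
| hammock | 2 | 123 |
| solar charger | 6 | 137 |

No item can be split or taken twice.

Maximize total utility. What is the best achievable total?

1281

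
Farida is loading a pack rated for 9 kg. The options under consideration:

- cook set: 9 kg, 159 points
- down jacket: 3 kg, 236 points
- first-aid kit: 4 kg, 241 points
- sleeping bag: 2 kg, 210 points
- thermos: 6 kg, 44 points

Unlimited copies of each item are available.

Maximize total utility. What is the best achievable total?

The ratio heuristic lands on 4×sleeping bag (840) but leaves 1 kg idle.
Dropping sleeping bag frees 2 kg; slotting in down jacket (3 kg) lifts the total to 866 at 9 kg.
Every other selection either busts 9 kg or fails to beat 866.

866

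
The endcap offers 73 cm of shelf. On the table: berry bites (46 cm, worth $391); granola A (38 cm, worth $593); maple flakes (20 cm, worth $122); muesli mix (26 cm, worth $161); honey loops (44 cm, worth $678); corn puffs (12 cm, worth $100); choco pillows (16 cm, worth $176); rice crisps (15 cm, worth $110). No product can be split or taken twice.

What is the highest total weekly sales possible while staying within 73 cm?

Greedy by ratio would take granola A + corn puffs + choco pillows: 66 cm used, total 869.
The 38 cm tied up in granola A is better spent on honey loops — total rises to 954 (72 cm).
The closest alternative, honey loops + corn puffs + rice crisps, reaches only 888.

954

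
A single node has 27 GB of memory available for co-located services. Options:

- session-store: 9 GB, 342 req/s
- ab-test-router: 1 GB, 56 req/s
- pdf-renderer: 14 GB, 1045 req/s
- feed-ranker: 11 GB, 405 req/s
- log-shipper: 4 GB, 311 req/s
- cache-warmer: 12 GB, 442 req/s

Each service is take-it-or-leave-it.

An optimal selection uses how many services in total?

Optimal total is 1698.
One optimal bundle: session-store + pdf-renderer + log-shipper (27 GB).
Any selection reaching 1698 contains exactly 3 services.

3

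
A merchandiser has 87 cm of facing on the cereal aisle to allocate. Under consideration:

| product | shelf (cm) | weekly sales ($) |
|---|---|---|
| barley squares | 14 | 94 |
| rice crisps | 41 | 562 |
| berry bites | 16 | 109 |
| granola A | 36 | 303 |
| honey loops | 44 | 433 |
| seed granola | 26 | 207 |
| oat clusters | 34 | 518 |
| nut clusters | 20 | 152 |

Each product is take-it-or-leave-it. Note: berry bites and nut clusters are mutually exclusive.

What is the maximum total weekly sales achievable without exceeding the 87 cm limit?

1080

By weekly sales per cm: oat clusters 15.24, rice crisps 13.71, honey loops 9.84, granola A 8.42 lead.
Best packing: rice crisps + oat clusters — 75 cm, 1080 total.
The spare 12 cm is too small for any remaining product, and no feasible exchange beats 1080.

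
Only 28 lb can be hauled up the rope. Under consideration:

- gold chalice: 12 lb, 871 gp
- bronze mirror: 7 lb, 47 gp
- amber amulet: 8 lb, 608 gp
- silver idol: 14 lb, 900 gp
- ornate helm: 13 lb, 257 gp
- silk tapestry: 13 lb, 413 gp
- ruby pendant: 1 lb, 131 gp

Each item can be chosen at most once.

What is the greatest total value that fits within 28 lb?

Density check — ruby pendant 131.00, amber amulet 76.00, gold chalice 72.58 are the best per lb.
Taking the top-ratio items first gives gold chalice + bronze mirror + amber amulet + ruby pendant for 1657 (28 lb).
Dropping bronze mirror and amber amulet frees 15 lb; slotting in silver idol (14 lb) lifts the total to 1902 at 27 lb.
The closest alternative, gold chalice + silver idol, reaches only 1771.

1902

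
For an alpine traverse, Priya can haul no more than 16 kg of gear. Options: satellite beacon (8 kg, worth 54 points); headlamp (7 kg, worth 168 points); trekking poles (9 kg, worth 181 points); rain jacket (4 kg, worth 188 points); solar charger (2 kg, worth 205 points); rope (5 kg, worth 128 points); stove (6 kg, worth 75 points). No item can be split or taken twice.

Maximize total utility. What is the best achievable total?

574

Density check — solar charger 102.50, rain jacket 47.00, rope 25.60, headlamp 24.00 are the best per kg.
The ratio heuristic lands on rain jacket + solar charger + rope (521) but leaves 5 kg idle.
Replace rope with trekking poles: the trade gains 53 net, giving 574 at 15 kg.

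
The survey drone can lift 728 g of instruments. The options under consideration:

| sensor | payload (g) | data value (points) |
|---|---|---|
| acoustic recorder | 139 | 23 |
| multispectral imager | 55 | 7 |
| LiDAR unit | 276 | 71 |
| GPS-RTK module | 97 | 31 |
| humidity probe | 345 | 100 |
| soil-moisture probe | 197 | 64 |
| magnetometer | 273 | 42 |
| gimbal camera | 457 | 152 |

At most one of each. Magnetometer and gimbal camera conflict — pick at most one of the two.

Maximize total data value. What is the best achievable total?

Density check — gimbal camera 0.33, soil-moisture probe 0.32, GPS-RTK module 0.32 are the best per g.
Multispectral imager + soil-moisture probe + gimbal camera uses 709 of the 728 g and totals 223.

223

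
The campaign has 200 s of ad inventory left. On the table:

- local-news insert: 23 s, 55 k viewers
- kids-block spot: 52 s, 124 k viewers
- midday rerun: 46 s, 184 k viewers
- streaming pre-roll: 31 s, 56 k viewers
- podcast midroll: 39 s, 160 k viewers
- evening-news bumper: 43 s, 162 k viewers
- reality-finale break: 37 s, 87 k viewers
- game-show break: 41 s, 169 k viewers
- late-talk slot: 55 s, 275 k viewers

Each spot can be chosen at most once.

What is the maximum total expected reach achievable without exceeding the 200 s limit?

790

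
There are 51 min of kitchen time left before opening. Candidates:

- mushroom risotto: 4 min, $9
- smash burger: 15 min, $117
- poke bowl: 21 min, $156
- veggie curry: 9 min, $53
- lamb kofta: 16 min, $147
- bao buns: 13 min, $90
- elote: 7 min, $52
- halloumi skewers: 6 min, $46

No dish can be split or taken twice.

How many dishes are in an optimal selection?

4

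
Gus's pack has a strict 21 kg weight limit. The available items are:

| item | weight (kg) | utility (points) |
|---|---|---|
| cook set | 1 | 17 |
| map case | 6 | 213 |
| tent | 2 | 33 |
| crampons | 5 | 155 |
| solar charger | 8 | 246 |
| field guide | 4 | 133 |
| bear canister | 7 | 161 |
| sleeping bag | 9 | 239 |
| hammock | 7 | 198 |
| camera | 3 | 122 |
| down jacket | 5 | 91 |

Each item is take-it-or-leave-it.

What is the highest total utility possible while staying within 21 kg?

By utility per kg: camera 40.67, map case 35.50, field guide 33.25 lead.
Taking the top-ratio items first gives cook set + map case + tent + crampons + field guide + camera for 673 (21 kg).
Replace cook set and tent and crampons with solar charger: the trade gains 41 net, giving 714 at 21 kg.
No other feasible combination exceeds 714.

714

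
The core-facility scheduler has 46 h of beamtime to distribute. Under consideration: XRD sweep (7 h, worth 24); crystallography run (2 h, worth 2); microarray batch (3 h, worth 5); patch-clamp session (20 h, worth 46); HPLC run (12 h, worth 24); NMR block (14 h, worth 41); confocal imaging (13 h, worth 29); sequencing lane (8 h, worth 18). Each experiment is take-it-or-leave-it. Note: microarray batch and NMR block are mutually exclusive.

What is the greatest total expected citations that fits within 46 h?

118

Taking XRD sweep + HPLC run + NMR block + confocal imaging: 46 h used, 118 in expected citations.
The closest alternative, XRD sweep + crystallography run + NMR block + confocal imaging + sequencing lane, reaches only 114.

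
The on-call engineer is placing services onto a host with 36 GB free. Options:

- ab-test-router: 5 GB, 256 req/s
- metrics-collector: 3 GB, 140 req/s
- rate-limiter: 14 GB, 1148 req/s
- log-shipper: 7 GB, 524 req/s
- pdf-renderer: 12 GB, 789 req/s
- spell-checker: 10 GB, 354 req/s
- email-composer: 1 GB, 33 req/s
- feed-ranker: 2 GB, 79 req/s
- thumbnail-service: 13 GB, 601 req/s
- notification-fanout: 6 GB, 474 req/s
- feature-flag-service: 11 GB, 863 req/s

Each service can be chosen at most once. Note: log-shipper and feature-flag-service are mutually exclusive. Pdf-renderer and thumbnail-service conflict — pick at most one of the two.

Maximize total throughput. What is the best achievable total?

2741

Density check — rate-limiter 82.00, notification-fanout 79.00, feature-flag-service 78.45, log-shipper 74.86 are the best per GB.
Best packing: ab-test-router + rate-limiter + notification-fanout + feature-flag-service — 36 GB, 2741 total.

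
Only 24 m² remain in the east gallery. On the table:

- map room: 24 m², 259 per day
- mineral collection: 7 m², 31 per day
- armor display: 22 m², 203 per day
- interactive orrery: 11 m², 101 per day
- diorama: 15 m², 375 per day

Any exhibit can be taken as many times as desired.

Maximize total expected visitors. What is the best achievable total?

Taking mineral collection + diorama: 22 m² used, 406 in expected visitors.

406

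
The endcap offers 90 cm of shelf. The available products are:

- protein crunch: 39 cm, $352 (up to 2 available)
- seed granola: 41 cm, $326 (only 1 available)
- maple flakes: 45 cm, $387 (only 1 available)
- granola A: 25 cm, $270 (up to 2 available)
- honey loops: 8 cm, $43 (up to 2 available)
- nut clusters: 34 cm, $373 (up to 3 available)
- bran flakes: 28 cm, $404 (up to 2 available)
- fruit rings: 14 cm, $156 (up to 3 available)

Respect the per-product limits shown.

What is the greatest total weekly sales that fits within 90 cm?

1181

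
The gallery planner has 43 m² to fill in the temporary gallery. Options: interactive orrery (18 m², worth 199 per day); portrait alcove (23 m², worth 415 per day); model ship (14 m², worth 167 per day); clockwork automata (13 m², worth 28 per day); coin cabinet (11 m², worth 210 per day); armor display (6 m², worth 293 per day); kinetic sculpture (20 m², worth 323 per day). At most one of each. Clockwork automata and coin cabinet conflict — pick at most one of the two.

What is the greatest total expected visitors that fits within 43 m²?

918

By expected visitors per m²: armor display 48.83, coin cabinet 19.09, portrait alcove 18.04 lead.
The ratio ordering already packs tightly: portrait alcove + coin cabinet + armor display, 40 m², 918.
Next best is portrait alcove + model ship + armor display at 875 (43 m²) — short by 43.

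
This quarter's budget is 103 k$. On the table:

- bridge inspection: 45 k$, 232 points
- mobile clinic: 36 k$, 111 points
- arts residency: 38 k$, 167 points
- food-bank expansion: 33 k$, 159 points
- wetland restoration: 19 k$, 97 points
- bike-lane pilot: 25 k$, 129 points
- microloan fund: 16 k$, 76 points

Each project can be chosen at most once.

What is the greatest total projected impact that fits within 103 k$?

Density check — bike-lane pilot 5.16, bridge inspection 5.16, wetland restoration 5.11, food-bank expansion 4.82 are the best per k$.
Filling by ratio: bridge inspection + wetland restoration + bike-lane pilot for 458, with 14 k$ left unused.
Dropping wetland restoration frees 19 k$; slotting in food-bank expansion (33 k$) lifts the total to 520 at 103 k$.
Next best is bridge inspection + arts residency + wetland restoration at 496 (102 k$) — short by 24.

520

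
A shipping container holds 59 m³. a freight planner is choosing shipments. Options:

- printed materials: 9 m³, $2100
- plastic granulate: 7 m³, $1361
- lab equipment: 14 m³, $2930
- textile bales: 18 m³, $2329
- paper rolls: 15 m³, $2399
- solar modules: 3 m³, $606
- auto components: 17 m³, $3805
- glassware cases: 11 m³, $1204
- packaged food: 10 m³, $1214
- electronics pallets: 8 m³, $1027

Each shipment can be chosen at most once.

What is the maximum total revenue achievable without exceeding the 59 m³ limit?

Ranking by ratio (revenue/m³): printed materials 233.33, auto components 223.82, lab equipment 209.29.
A density-first pass picks printed materials + plastic granulate + lab equipment + solar modules + auto components + electronics pallets — 11829 at 58 m³.
Dropping plastic granulate and electronics pallets frees 15 m³; slotting in paper rolls (15 m³) lifts the total to 11840 at 58 m³.
That's the maximum — no swap from here does better than 11840.

11840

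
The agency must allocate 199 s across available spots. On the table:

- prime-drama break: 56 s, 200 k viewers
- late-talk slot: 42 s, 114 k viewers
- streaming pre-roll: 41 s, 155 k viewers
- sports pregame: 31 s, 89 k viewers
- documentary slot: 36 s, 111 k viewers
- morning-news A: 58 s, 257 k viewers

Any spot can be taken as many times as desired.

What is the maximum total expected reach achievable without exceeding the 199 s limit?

Taking the top-ratio spots first gives 3×morning-news A for 771 (174 s).
The 58 s tied up in morning-news A is better spent on 2×streaming pre-roll — total rises to 824 (198 s).
That's the maximum — no swap from here does better than 824.

824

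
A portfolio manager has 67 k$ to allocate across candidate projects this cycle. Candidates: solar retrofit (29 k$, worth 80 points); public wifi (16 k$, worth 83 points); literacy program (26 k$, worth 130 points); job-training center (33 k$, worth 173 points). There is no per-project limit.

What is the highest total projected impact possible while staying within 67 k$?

The ratio ordering already packs tightly: 2×job-training center, 66 k$, 346.
Nothing else within 67 k$ beats 346.

346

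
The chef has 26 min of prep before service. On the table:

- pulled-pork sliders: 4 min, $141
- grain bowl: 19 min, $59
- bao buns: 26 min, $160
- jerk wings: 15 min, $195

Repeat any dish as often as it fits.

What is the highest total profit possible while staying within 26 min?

Ranking by ratio (profit/min): pulled-pork sliders 35.25, jerk wings 13.00, bao buns 6.15, grain bowl 3.11.
Taking 6×pulled-pork sliders: 24 min used, 846 in profit.
Nothing else within 26 min beats 846.

846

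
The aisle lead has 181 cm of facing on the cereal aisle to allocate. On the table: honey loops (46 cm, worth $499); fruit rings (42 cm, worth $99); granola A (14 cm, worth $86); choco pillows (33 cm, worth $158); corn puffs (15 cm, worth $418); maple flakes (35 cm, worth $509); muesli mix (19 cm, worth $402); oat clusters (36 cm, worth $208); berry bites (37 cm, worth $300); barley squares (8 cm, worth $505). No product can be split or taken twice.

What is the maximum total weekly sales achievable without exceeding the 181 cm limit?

2719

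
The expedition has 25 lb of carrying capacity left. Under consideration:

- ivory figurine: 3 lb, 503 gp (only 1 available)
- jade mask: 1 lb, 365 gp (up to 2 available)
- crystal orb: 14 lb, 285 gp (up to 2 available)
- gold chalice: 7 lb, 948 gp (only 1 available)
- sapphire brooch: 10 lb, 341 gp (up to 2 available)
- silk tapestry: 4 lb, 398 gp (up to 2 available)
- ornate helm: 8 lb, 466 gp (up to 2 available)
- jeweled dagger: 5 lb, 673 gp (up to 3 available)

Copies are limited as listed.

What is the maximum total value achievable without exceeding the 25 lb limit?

Density check — jade mask 365.00, ivory figurine 167.67, gold chalice 135.43, jeweled dagger 134.60 are the best per lb.
A density-first pass picks ivory figurine + 2×jade mask + gold chalice + 2×jeweled dagger — 3527 at 22 lb.
Replace ivory figurine with jeweled dagger: the trade gains 170 net, giving 3697 at 24 lb.
Nothing else within 25 lb beats 3697.

3697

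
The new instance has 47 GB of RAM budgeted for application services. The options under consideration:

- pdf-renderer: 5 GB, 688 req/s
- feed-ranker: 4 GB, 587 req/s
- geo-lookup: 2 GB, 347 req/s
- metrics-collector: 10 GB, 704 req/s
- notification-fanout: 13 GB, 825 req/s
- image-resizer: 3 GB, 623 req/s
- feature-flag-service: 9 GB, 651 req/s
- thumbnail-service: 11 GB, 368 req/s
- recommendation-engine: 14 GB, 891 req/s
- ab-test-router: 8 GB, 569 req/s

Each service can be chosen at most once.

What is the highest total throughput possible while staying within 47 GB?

Filling by ratio: pdf-renderer + feed-ranker + geo-lookup + metrics-collector + image-resizer + feature-flag-service + ab-test-router for 4169, with 6 GB left unused.
The 8 GB tied up in ab-test-router is better spent on recommendation-engine — total rises to 4491 (47 GB).
Next best is pdf-renderer + feed-ranker + geo-lookup + metrics-collector + notification-fanout + image-resizer + feature-flag-service at 4425 (46 GB) — short by 66.

4491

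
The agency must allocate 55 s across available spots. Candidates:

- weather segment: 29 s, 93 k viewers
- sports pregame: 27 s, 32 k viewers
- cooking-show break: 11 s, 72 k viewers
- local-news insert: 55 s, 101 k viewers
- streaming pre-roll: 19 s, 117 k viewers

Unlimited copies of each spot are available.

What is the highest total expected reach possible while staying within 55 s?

Ranking by ratio (expected reach/s): cooking-show break 6.55, streaming pre-roll 6.16, weather segment 3.21.
5×cooking-show break uses 55 of the 55 s and totals 360.

360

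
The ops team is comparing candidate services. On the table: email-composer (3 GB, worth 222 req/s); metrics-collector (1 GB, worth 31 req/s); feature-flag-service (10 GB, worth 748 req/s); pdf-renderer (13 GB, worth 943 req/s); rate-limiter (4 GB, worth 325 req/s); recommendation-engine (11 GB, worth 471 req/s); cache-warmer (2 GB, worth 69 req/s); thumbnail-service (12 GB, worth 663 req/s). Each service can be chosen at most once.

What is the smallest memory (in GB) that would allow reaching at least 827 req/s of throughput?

13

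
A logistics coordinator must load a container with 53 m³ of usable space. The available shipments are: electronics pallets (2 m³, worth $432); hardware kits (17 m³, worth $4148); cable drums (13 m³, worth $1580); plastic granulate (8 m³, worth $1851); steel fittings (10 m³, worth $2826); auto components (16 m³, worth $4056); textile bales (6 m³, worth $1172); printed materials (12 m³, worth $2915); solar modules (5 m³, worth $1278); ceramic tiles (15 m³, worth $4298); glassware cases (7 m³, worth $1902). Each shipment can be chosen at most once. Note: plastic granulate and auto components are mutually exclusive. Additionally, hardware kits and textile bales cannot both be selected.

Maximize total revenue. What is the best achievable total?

14360

The ratio ordering already packs tightly: steel fittings + auto components + solar modules + ceramic tiles + glassware cases, 53 m³, 14360.
Runner-up steel fittings + auto components + printed materials + ceramic tiles tops out at 14095.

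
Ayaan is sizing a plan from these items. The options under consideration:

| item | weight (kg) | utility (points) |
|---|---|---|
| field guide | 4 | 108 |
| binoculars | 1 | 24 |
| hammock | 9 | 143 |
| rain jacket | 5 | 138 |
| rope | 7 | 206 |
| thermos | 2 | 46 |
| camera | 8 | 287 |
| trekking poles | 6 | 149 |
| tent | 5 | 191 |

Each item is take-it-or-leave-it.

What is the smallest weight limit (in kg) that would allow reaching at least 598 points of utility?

Need the lightest bundle worth ≥ 598.
field guide + binoculars + camera + tent reaches 610 using 18 kg.
Below 18 kg the best achievable stays under 598.

18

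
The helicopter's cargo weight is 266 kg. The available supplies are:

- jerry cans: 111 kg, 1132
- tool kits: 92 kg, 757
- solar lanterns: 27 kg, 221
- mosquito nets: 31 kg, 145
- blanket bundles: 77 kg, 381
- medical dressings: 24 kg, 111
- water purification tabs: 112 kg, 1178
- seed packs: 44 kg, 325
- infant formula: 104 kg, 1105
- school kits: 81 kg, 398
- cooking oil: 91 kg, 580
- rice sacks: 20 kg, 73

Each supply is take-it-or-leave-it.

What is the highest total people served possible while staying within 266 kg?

Greedy by ratio would take solar lanterns + water purification tabs + infant formula + rice sacks: 263 kg used, total 2577.
Dropping solar lanterns and rice sacks frees 47 kg; slotting in seed packs (44 kg) lifts the total to 2608 at 260 kg.
The closest alternative, solar lanterns + water purification tabs + infant formula + rice sacks, reaches only 2577.

2608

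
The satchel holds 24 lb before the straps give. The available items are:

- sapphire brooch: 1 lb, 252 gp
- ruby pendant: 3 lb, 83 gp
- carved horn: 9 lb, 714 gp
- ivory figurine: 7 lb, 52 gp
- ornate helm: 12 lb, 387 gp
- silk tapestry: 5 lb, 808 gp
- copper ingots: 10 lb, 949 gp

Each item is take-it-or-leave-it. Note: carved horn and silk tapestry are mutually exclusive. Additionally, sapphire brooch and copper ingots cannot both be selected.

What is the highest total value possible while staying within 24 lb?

1840

Taking ruby pendant + silk tapestry + copper ingots: 18 lb used, 1840 in value.
Next best is ivory figurine + silk tapestry + copper ingots at 1809 (22 lb) — short by 31.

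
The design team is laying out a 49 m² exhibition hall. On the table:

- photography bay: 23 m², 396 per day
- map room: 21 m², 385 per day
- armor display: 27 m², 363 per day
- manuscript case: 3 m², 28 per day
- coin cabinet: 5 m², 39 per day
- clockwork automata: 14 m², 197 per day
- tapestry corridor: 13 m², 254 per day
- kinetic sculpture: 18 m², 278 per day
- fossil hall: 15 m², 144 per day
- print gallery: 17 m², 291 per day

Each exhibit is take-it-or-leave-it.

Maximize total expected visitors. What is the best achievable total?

836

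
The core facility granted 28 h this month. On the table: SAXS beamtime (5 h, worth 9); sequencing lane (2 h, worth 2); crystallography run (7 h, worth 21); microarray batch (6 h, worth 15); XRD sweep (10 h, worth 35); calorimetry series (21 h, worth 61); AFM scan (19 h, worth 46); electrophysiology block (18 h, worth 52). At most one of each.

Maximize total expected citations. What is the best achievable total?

Ranking by ratio (expected citations/h): XRD sweep 3.50, crystallography run 3.00, calorimetry series 2.90, electrophysiology block 2.89.
Taking the top-ratio experiments first gives SAXS beamtime + crystallography run + microarray batch + XRD sweep for 80 (28 h).
Replace SAXS beamtime and crystallography run and microarray batch with electrophysiology block: the trade gains 7 net, giving 87 at 28 h.

87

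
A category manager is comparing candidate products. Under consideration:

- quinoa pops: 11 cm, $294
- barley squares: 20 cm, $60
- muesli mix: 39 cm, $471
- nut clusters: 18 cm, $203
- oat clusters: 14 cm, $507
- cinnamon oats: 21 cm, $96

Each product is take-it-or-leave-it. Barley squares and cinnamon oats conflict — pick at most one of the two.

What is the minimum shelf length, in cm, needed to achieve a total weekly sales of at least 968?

43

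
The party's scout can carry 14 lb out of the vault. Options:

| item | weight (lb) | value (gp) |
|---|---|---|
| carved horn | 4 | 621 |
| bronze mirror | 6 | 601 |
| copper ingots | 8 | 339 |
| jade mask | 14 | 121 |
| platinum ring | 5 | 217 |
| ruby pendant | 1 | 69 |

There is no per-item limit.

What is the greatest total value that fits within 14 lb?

Taking 3×carved horn + 2×ruby pendant: 14 lb used, 2001 in value.
Nothing else within 14 lb beats 2001.

2001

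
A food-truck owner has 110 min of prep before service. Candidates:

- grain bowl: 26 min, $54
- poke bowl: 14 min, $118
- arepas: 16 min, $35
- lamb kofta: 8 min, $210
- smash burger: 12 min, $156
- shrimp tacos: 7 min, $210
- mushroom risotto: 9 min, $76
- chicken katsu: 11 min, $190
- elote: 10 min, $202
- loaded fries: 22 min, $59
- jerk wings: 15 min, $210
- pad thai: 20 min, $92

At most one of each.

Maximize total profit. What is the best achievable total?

Poke bowl + lamb kofta + smash burger + shrimp tacos + mushroom risotto + chicken katsu + elote + jerk wings + pad thai uses 106 of the 110 min and totals 1464.
The closest alternative, poke bowl + lamb kofta + smash burger + shrimp tacos + mushroom risotto + chicken katsu + elote + loaded fries + jerk wings, reaches only 1431.

1464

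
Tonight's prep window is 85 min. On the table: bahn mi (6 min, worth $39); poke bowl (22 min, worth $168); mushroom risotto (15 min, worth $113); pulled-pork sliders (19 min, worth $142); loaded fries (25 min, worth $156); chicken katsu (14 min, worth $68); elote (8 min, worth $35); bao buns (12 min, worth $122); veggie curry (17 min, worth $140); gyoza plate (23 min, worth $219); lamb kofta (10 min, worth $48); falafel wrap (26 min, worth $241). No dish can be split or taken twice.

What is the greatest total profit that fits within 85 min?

Ranking by ratio (profit/min): bao buns 10.17, gyoza plate 9.52, falafel wrap 9.27, veggie curry 8.24.
The ratio ordering already packs tightly: bahn mi + bao buns + veggie curry + gyoza plate + falafel wrap, 84 min, 761.
Runner-up poke bowl + bao buns + gyoza plate + falafel wrap tops out at 750.

761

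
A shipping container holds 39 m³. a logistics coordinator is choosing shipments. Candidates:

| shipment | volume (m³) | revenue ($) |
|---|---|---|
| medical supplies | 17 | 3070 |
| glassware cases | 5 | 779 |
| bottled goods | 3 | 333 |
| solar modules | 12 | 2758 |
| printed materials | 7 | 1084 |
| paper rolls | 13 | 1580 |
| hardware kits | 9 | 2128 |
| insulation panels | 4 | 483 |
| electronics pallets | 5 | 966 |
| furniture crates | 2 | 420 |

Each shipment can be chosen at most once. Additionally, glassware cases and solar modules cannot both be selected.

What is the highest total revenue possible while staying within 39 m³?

7956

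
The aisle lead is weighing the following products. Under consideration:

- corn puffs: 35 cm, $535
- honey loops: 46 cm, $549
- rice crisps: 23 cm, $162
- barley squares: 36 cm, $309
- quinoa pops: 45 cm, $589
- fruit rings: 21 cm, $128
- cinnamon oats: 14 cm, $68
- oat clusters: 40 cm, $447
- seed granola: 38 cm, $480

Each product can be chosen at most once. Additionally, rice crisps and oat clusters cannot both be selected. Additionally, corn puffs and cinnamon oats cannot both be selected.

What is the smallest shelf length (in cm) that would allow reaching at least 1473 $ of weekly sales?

Minimise cm subject to total weekly sales ≥ 1473.
corn puffs + quinoa pops + seed granola: 1604 weekly sales at 118 cm.
Any bundle with less than 118 cm falls short of 1473.

118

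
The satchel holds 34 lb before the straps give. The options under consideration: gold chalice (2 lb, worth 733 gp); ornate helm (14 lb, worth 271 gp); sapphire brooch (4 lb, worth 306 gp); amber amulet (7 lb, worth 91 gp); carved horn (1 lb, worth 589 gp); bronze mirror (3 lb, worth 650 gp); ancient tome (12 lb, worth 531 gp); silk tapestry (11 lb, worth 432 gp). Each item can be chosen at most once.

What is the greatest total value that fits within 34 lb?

3241

Taking gold chalice + sapphire brooch + carved horn + bronze mirror + ancient tome + silk tapestry: 33 lb used, 3241 in value.
Runner-up gold chalice + carved horn + bronze mirror + ancient tome + silk tapestry tops out at 2935.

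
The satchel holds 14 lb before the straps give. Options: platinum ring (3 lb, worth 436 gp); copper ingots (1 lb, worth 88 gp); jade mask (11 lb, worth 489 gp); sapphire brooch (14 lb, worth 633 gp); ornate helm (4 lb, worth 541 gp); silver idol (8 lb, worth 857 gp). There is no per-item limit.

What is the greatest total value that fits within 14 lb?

Density check — platinum ring 145.33, ornate helm 135.25, silver idol 107.12 are the best per lb.
Taking the top-ratio items first gives 4×platinum ring + 2×copper ingots for 1920 (14 lb).
Replace 2×platinum ring and 2×copper ingots with 2×ornate helm: the trade gains 34 net, giving 1954 at 14 lb.
No other feasible combination exceeds 1954.

1954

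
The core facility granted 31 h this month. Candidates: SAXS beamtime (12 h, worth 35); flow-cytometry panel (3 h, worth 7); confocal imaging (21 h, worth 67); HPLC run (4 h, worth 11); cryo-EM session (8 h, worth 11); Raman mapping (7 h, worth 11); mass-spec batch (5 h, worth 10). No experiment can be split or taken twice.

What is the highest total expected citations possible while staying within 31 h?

88

Ranking by ratio (expected citations/h): confocal imaging 3.19, SAXS beamtime 2.92, HPLC run 2.75.
Greedy by ratio would take flow-cytometry panel + confocal imaging + HPLC run: 28 h used, total 85.
Replace flow-cytometry panel with mass-spec batch: the trade gains 3 net, giving 88 at 30 h.
Runner-up flow-cytometry panel + confocal imaging + HPLC run tops out at 85.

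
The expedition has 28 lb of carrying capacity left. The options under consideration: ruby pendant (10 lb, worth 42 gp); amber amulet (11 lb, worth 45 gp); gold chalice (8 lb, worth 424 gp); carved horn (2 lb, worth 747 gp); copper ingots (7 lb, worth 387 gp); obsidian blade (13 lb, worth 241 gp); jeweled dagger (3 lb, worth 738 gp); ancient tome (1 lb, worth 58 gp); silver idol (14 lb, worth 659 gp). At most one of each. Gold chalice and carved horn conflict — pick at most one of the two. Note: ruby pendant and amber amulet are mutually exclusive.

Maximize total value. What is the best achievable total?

Best packing: carved horn + copper ingots + jeweled dagger + ancient tome + silver idol — 27 lb, 2589 total.

2589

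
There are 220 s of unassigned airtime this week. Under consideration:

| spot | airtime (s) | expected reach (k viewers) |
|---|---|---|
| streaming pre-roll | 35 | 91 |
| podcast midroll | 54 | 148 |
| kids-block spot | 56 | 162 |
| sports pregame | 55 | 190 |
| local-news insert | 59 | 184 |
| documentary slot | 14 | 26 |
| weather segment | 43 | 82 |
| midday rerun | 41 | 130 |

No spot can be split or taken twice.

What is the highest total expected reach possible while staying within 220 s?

666

Taking kids-block spot + sports pregame + local-news insert + midday rerun: 211 s used, 666 in expected reach.
Runner-up podcast midroll + kids-block spot + sports pregame + documentary slot + midday rerun tops out at 656.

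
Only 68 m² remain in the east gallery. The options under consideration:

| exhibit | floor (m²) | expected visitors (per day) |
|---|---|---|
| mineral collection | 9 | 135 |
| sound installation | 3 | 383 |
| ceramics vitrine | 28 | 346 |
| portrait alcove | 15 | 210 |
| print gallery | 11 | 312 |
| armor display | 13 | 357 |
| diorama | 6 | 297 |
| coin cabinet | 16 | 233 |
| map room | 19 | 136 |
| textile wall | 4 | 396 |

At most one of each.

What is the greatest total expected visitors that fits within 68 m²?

By expected visitors per m²: sound installation 127.67, textile wall 99.00, diorama 49.50, print gallery 28.36 lead.
Greedy by ratio would take mineral collection + sound installation + print gallery + armor display + diorama + coin cabinet + textile wall: 62 m² used, total 2113.
The 9 m² tied up in mineral collection is better spent on portrait alcove — total rises to 2188 (68 m²).
That's the maximum — no swap from here does better than 2188.

2188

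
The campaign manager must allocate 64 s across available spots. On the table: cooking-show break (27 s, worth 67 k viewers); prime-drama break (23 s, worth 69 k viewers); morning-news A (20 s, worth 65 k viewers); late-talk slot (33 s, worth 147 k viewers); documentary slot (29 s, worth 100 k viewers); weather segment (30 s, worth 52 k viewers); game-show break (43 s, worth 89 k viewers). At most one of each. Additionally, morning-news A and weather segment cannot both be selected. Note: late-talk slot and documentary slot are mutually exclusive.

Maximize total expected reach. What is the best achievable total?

Prime-drama break + late-talk slot uses 56 of the 64 s and totals 216.
Nothing else feasible within 64 s beats 216.

216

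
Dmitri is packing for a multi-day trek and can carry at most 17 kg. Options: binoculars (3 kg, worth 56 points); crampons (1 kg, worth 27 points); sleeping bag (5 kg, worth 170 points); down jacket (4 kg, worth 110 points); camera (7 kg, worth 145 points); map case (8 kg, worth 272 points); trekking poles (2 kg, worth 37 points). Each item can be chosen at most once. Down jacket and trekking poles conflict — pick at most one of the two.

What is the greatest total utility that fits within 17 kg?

Taking sleeping bag + down jacket + map case: 17 kg used, 552 in utility.

552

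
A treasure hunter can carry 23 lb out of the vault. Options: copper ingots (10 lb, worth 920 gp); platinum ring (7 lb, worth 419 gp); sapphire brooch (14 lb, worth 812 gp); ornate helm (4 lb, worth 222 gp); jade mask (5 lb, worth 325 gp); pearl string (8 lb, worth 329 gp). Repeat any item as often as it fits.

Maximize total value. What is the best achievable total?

The ratio ordering already packs tightly: 2×copper ingots, 20 lb, 1840.
The spare 3 lb is too small for any remaining item, and no exchange beats 1840.

1840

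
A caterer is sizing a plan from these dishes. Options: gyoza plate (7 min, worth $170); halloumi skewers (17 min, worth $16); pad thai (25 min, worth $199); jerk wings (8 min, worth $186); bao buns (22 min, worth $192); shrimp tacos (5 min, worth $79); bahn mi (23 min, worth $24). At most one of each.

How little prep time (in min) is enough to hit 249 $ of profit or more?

Minimise min subject to total profit ≥ 249.
gyoza plate + shrimp tacos: 249 profit at 12 min.
No combination under 12 min hits 249.

12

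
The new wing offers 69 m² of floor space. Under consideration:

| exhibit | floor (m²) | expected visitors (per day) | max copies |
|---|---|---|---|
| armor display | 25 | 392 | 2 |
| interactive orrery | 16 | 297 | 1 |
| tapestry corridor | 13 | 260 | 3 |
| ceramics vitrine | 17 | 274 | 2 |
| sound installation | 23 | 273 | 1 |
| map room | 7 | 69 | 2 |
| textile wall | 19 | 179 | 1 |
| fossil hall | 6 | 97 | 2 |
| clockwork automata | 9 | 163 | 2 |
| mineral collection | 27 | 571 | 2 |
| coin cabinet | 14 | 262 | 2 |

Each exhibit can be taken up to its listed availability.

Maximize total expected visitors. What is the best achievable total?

A density-first pass picks tapestry corridor + 2×mineral collection — 1402 at 67 m².
Replace tapestry corridor with coin cabinet: the trade gains 2 net, giving 1404 at 68 m².
No other feasible combination exceeds 1404.

1404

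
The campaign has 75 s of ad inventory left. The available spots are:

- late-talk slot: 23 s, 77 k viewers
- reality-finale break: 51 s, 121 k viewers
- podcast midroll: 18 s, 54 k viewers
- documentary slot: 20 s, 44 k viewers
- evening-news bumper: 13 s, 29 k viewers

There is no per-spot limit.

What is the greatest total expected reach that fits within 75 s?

By expected reach per s: late-talk slot 3.35, podcast midroll 3.00, reality-finale break 2.37, evening-news bumper 2.23 lead.
Best packing: 3×late-talk slot — 69 s, 231 total.
That's the maximum — no swap from here does better than 231.

231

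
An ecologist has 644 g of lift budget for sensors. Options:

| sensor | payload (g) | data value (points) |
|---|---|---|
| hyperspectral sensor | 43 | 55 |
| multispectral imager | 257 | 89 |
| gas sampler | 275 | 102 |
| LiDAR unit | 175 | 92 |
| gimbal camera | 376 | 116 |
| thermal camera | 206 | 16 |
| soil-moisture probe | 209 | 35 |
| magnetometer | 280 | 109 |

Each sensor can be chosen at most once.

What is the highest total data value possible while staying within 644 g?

Ranking by ratio (data value/g): hyperspectral sensor 1.28, LiDAR unit 0.53, magnetometer 0.39.
The ratio heuristic lands on hyperspectral sensor + LiDAR unit + magnetometer (256) but leaves 146 g idle.
The 175 g tied up in LiDAR unit is better spent on gas sampler — total rises to 266 (598 g).

266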